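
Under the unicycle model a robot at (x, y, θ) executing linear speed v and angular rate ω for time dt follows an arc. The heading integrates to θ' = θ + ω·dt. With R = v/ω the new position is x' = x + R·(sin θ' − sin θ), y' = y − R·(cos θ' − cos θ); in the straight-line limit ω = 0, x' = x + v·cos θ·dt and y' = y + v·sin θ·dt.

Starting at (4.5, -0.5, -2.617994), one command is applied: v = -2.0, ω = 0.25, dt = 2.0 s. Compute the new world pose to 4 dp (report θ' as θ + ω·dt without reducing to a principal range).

(7.3319, 2.2658, -2.1180)

θ' = -2.6180 + 0.25·2.0 = -2.1180
R = v/ω = -2.0/0.25 = -8.0000
x' = 4.5 + -8.0000·(sin -2.1180 − sin -2.6180) = 7.3319
y' = -0.5 − -8.0000·(cos -2.1180 − cos -2.6180) = 2.2658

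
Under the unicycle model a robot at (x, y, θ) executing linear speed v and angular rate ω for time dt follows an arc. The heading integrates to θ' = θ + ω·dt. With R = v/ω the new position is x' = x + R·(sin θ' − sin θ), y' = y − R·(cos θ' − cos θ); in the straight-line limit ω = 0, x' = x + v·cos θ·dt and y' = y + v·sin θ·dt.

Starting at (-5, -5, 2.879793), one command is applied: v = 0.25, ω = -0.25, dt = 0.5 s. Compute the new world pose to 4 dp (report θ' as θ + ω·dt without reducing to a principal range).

θ' = 2.8798 + -0.25·0.5 = 2.7548
R = v/ω = 0.25/-0.25 = -1.0000
x' = -5 + -1.0000·(sin 2.7548 − sin 2.8798) = -5.1184
y' = -5 − -1.0000·(cos 2.7548 − cos 2.8798) = -4.9602

(-5.1184, -4.9602, 2.7548)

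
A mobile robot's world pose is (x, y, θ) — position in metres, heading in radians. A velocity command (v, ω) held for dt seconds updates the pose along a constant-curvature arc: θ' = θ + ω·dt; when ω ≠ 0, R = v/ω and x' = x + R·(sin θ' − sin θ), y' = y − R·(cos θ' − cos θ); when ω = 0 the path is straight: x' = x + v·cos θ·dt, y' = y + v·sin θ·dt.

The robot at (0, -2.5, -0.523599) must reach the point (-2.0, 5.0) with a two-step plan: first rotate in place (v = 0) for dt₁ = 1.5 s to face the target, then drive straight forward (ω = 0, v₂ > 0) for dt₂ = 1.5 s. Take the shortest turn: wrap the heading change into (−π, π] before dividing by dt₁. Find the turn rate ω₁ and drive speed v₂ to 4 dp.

heading to target = atan2(5−-2.5, -2−0) = 1.8314
Δθ = wrap(1.8314 − -0.5236) = 2.3550; ω₁ = Δθ/dt₁ = 1.5700
distance = √((-2−0)² + (5−-2.5)²) = 7.7621; v₂ = distance/dt₂ = 5.1747

ω₁ = 1.5700, v₂ = 5.1747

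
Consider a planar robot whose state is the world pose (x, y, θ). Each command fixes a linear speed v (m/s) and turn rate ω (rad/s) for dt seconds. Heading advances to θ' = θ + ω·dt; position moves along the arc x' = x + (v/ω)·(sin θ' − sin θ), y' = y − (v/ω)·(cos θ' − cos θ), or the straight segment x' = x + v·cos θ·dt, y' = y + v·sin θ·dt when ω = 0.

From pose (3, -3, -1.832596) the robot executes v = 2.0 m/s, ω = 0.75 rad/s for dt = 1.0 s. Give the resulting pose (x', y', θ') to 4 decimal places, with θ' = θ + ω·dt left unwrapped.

θ' = -1.8326 + 0.75·1.0 = -1.0826
R = v/ω = 2.0/0.75 = 2.6667
x' = 3 + 2.6667·(sin -1.0826 − sin -1.8326) = 3.2207
y' = -3 − 2.6667·(cos -1.0826 − cos -1.8326) = -4.9410

(3.2207, -4.9410, -1.0826)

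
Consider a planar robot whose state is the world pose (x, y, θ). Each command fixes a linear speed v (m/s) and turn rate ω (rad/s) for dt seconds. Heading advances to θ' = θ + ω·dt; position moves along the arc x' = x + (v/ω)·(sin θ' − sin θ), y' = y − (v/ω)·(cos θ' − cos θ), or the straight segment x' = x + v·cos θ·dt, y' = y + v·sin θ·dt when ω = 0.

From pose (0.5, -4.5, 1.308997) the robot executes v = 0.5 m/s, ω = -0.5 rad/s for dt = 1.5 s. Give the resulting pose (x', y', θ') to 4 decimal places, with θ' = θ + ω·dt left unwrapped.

(0.9356, -3.9110, 0.5590)

θ' = 1.3090 + -0.5·1.5 = 0.5590
R = v/ω = 0.5/-0.5 = -1.0000
x' = 0.5 + -1.0000·(sin 0.5590 − sin 1.3090) = 0.9356
y' = -4.5 − -1.0000·(cos 0.5590 − cos 1.3090) = -3.9110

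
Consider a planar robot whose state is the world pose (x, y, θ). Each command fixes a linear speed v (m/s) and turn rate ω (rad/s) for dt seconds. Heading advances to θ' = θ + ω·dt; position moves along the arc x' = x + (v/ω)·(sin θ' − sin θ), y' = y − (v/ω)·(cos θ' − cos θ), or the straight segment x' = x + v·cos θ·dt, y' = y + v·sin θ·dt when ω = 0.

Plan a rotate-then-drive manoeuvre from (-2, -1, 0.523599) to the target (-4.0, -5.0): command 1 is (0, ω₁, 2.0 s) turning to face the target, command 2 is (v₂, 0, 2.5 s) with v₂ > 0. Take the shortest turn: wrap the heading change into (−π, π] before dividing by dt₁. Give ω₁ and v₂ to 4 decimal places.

ω₁ = -1.2790, v₂ = 1.7889

heading to target = atan2(-5−-1, -4−-2) = -2.0344
Δθ = wrap(-2.0344 − 0.5236) = -2.5580; ω₁ = Δθ/dt₁ = -1.2790
distance = √((-4−-2)² + (-5−-1)²) = 4.4721; v₂ = distance/dt₂ = 1.7889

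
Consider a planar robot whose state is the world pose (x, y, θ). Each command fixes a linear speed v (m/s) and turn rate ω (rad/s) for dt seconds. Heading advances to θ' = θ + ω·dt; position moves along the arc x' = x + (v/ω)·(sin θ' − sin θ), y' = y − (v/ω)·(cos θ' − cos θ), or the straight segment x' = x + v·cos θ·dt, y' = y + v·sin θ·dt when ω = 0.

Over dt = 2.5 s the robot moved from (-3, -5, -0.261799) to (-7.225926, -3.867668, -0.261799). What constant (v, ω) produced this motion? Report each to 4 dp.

Δθ = -0.261799 − -0.261799 = 0.000000
ω = Δθ/dt = 0.000000/2.5 = 0.0000
ω = 0 → v = (Δx·cos θ + Δy·sin θ)/dt = -1.7500

v = -1.7500, ω = 0.0000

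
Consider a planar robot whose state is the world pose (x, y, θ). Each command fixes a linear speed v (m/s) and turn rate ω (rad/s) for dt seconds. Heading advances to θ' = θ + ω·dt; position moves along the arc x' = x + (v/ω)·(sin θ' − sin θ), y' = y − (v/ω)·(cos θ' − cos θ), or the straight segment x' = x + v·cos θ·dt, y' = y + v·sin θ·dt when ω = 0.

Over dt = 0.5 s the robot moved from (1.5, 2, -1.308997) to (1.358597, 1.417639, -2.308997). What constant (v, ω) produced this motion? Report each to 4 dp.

Δθ = -2.308997 − -1.308997 = -1.000000
ω = Δθ/dt = -1.000000/0.5 = -2.0000
R = −Δy/(cos θ' − cos θ) = -0.6250
v = R·ω = -0.6250·-2.0000 = 1.2500

v = 1.2500, ω = -2.0000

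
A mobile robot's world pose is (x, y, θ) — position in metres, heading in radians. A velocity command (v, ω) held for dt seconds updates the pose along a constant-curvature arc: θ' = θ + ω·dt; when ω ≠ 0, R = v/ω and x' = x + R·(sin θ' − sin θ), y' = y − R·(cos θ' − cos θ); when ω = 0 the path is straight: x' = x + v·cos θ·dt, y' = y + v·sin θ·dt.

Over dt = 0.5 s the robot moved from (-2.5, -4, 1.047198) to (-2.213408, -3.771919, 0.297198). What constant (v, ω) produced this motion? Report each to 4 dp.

v = 0.7500, ω = -1.5000

Δθ = 0.297198 − 1.047198 = -0.750000
ω = Δθ/dt = -0.750000/0.5 = -1.5000
R = Δx/(sin θ' − sin θ) = -0.5000
v = R·ω = -0.5000·-1.5000 = 0.7500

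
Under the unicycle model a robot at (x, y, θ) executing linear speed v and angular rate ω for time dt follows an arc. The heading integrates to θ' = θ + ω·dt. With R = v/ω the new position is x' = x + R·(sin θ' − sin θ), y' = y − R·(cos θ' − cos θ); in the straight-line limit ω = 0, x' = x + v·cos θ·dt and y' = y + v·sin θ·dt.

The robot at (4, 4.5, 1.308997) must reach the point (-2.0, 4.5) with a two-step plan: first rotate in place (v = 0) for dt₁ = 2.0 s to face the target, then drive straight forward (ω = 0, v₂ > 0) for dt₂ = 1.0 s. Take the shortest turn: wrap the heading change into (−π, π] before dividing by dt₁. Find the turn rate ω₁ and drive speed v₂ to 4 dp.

ω₁ = 0.9163, v₂ = 6.0000

heading to target = atan2(4.5−4.5, -2−4) = 3.1416
Δθ = wrap(3.1416 − 1.3090) = 1.8326; ω₁ = Δθ/dt₁ = 0.9163
distance = √((-2−4)² + (4.5−4.5)²) = 6.0000; v₂ = distance/dt₂ = 6.0000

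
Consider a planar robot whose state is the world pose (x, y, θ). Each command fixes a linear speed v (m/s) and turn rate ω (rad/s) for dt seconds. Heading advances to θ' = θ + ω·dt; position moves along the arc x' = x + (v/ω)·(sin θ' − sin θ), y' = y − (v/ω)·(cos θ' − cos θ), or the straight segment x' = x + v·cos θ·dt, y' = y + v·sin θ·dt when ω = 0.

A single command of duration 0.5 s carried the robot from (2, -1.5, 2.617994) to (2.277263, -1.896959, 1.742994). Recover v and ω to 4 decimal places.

v = -1.0000, ω = -1.7500

Δθ = 1.742994 − 2.617994 = -0.875000
ω = Δθ/dt = -0.875000/0.5 = -1.7500
R = −Δy/(cos θ' − cos θ) = 0.5714
v = R·ω = 0.5714·-1.7500 = -1.0000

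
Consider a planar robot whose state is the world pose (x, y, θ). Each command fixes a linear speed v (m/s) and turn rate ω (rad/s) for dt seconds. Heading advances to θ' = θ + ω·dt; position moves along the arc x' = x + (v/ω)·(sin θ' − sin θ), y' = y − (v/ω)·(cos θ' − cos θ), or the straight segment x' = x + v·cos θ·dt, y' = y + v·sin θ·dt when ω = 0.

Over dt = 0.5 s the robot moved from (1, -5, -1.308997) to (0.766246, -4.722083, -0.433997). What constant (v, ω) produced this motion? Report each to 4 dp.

v = -0.7500, ω = 1.7500

Δθ = -0.433997 − -1.308997 = 0.875000
ω = Δθ/dt = 0.875000/0.5 = 1.7500
R = −Δy/(cos θ' − cos θ) = -0.4286
v = R·ω = -0.4286·1.7500 = -0.7500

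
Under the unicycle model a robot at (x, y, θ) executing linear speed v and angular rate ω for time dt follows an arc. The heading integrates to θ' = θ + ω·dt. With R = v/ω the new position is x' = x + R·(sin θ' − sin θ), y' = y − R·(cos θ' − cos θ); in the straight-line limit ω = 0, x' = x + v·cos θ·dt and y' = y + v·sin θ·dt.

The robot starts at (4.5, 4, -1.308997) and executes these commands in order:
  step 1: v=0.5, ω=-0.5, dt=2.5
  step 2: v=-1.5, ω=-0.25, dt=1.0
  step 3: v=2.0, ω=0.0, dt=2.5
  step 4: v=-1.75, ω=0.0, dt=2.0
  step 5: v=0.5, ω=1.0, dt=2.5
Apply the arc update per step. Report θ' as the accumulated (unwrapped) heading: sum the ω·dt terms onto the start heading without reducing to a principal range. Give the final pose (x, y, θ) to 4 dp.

step 1: θ'=-2.5590 (R=-1.0000) → pose (4.0843, 2.9061, -2.5590)
step 2: θ'=-2.8090 (R=6.0000) → pose (5.4264, 3.5671, -2.8090)
step 3: θ'=-2.8090 (straight) → pose (0.7005, 1.9346, -2.8090)
step 4: θ'=-2.8090 (straight) → pose (4.0086, 3.0774, -2.8090)
step 5: θ'=-0.3090 (R=0.5000) → pose (4.0198, 2.1284, -0.3090)

(4.0198, 2.1284, -0.3090)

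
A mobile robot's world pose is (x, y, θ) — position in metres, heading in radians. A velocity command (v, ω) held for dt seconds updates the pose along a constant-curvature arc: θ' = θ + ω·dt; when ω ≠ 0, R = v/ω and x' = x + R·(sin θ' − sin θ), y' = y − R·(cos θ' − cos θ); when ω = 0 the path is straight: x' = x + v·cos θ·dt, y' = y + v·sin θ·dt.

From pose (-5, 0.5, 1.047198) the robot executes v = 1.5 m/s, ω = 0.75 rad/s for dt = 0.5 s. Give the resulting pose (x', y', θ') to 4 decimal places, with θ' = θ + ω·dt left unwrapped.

(-4.7541, 1.2039, 1.4222)

θ' = 1.0472 + 0.75·0.5 = 1.4222
R = v/ω = 1.5/0.75 = 2.0000
x' = -5 + 2.0000·(sin 1.4222 − sin 1.0472) = -4.7541
y' = 0.5 − 2.0000·(cos 1.4222 − cos 1.0472) = 1.2039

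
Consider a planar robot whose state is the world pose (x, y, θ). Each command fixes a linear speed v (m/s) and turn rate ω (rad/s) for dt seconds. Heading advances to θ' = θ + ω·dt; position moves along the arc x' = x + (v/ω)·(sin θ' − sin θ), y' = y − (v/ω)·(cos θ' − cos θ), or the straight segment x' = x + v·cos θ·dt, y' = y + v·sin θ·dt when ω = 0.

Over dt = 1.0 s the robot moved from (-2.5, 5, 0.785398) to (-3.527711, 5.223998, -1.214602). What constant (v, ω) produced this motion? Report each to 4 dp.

Δθ = -1.214602 − 0.785398 = -2.000000
ω = Δθ/dt = -2.000000/1.0 = -2.0000
R = Δx/(sin θ' − sin θ) = 0.6250
v = R·ω = 0.6250·-2.0000 = -1.2500

v = -1.2500, ω = -2.0000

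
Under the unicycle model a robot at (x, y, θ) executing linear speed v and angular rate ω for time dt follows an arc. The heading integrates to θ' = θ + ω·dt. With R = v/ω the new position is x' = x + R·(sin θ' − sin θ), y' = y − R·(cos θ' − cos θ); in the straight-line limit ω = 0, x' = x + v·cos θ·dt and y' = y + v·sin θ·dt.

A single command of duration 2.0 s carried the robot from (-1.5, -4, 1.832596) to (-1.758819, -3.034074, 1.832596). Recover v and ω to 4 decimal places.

Δθ = 1.832596 − 1.832596 = 0.000000
ω = Δθ/dt = 0.000000/2.0 = 0.0000
ω = 0 → v = (Δx·cos θ + Δy·sin θ)/dt = 0.5000

v = 0.5000, ω = 0.0000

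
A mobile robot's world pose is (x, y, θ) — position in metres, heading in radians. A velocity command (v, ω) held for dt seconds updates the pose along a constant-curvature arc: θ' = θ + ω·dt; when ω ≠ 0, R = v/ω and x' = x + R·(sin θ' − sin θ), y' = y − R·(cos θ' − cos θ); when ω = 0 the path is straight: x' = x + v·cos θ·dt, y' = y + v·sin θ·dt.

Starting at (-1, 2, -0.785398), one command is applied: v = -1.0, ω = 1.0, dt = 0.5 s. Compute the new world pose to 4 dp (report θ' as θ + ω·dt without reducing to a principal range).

(-1.4256, 2.2524, -0.2854)

θ' = -0.7854 + 1.0·0.5 = -0.2854
R = v/ω = -1.0/1.0 = -1.0000
x' = -1 + -1.0000·(sin -0.2854 − sin -0.7854) = -1.4256
y' = 2 − -1.0000·(cos -0.2854 − cos -0.7854) = 2.2524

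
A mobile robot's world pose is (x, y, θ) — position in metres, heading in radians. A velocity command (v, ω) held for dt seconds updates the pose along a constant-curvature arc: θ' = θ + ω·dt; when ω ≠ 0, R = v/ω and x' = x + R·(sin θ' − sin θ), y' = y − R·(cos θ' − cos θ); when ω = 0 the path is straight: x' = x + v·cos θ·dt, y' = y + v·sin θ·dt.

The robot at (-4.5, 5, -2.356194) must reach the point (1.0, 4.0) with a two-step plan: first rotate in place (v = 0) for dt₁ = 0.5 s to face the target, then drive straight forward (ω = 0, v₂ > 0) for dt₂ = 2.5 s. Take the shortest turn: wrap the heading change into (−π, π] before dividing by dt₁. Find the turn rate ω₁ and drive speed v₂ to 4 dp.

heading to target = atan2(4−5, 1−-4.5) = -0.1799
Δθ = wrap(-0.1799 − -2.3562) = 2.1763; ω₁ = Δθ/dt₁ = 4.3527
distance = √((1−-4.5)² + (4−5)²) = 5.5902; v₂ = distance/dt₂ = 2.2361

ω₁ = 4.3527, v₂ = 2.2361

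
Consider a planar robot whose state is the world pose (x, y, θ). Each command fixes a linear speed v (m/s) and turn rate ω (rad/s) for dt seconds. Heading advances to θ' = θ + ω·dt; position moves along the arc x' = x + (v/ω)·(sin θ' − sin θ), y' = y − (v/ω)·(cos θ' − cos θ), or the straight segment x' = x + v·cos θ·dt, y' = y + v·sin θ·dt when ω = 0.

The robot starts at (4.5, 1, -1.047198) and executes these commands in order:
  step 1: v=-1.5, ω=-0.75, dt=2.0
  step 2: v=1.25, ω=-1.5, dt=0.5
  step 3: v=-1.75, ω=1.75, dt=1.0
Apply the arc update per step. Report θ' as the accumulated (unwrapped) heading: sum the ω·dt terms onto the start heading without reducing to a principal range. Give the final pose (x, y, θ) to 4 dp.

(5.6709, 4.5356, -1.5472)

step 1: θ'=-2.5472 (R=2.0000) → pose (5.1120, 3.6570, -2.5472)
step 2: θ'=-3.2972 (R=-0.8333) → pose (4.5162, 3.5241, -3.2972)
step 3: θ'=-1.5472 (R=-1.0000) → pose (5.6709, 4.5356, -1.5472)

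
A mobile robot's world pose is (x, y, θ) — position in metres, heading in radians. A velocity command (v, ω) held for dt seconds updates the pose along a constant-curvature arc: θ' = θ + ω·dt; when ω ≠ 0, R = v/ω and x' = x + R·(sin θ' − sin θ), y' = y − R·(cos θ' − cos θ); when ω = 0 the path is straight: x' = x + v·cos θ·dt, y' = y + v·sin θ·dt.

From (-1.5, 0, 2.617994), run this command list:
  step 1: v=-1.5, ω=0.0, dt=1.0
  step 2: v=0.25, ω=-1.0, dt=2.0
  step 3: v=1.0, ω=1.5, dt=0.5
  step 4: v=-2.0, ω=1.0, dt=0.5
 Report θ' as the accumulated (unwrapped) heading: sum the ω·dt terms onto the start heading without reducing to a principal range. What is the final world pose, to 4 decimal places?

step 1: θ'=2.6180 (straight) → pose (-0.2010, -0.7500, 2.6180)
step 2: θ'=0.6180 (R=-0.2500) → pose (-0.2208, -0.3297, 0.6180)
step 3: θ'=1.3680 (R=0.6667) → pose (0.0459, 0.0794, 1.3680)
step 4: θ'=1.8680 (R=-2.0000) → pose (0.0926, -0.9092, 1.8680)

(0.0926, -0.9092, 1.8680)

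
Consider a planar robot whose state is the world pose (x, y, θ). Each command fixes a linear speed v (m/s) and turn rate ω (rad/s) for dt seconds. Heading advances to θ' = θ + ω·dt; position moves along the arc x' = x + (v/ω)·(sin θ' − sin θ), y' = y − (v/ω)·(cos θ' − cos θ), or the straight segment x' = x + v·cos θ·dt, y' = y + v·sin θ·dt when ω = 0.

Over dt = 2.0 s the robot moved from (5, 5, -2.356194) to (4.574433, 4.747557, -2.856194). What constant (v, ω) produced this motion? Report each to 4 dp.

v = 0.2500, ω = -0.2500

Δθ = -2.856194 − -2.356194 = -0.500000
ω = Δθ/dt = -0.500000/2.0 = -0.2500
R = Δx/(sin θ' − sin θ) = -1.0000
v = R·ω = -1.0000·-0.2500 = 0.2500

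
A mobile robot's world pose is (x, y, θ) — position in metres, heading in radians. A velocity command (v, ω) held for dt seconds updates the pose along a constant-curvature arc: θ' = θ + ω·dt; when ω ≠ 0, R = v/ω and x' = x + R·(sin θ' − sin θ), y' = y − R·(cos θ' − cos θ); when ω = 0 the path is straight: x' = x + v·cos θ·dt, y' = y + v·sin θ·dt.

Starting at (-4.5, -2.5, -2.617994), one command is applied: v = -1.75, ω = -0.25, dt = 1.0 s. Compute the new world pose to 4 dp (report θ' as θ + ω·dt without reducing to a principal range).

θ' = -2.6180 + -0.25·1.0 = -2.8680
R = v/ω = -1.75/-0.25 = 7.0000
x' = -4.5 + 7.0000·(sin -2.8680 − sin -2.6180) = -2.8914
y' = -2.5 − 7.0000·(cos -2.8680 − cos -2.6180) = -1.8225

(-2.8914, -1.8225, -2.8680)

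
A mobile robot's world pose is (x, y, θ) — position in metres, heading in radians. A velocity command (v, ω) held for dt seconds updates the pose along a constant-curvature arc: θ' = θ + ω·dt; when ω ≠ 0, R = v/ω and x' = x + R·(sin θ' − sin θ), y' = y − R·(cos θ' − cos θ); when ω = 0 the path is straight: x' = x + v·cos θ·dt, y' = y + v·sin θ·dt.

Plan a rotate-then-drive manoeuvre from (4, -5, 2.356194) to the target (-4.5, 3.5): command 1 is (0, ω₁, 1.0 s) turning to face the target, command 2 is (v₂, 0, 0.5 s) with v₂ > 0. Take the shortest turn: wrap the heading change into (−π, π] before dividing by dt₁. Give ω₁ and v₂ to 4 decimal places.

ω₁ = 0.0000, v₂ = 24.0416

heading to target = atan2(3.5−-5, -4.5−4) = 2.3562
Δθ = wrap(2.3562 − 2.3562) = 0.0000; ω₁ = Δθ/dt₁ = 0.0000
distance = √((-4.5−4)² + (3.5−-5)²) = 12.0208; v₂ = distance/dt₂ = 24.0416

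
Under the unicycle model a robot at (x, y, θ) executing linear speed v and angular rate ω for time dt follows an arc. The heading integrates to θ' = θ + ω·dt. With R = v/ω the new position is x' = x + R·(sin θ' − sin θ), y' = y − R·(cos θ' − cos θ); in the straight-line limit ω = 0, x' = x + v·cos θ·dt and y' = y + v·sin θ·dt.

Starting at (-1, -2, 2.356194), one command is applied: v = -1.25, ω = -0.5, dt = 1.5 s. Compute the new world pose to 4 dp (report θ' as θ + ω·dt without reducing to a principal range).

(-0.2693, -3.6793, 1.6062)

θ' = 2.3562 + -0.5·1.5 = 1.6062
R = v/ω = -1.25/-0.5 = 2.5000
x' = -1 + 2.5000·(sin 1.6062 − sin 2.3562) = -0.2693
y' = -2 − 2.5000·(cos 1.6062 − cos 2.3562) = -3.6793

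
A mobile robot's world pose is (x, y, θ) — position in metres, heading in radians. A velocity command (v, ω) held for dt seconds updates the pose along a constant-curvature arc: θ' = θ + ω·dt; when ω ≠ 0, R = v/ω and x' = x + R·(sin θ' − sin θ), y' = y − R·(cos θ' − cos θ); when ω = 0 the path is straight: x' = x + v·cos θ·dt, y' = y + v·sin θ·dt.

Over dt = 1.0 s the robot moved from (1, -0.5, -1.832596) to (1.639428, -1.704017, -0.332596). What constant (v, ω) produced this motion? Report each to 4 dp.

Δθ = -0.332596 − -1.832596 = 1.500000
ω = Δθ/dt = 1.500000/1.0 = 1.5000
R = −Δy/(cos θ' − cos θ) = 1.0000
v = R·ω = 1.0000·1.5000 = 1.5000

v = 1.5000, ω = 1.5000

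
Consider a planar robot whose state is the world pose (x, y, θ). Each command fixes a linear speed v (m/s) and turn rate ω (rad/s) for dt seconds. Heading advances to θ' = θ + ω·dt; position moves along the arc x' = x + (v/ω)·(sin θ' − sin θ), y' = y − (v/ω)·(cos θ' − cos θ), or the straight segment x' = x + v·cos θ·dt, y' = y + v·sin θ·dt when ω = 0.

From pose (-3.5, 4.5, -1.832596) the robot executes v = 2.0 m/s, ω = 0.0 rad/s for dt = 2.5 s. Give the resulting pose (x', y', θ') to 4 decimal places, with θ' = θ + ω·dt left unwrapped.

θ' = -1.8326 + 0.0·2.5 = -1.8326
ω = 0 → straight: x' = -3.5 + 2.0·cos(-1.8326)·2.5 = -4.7941
y' = 4.5 + 2.0·sin(-1.8326)·2.5 = -0.3296

(-4.7941, -0.3296, -1.8326)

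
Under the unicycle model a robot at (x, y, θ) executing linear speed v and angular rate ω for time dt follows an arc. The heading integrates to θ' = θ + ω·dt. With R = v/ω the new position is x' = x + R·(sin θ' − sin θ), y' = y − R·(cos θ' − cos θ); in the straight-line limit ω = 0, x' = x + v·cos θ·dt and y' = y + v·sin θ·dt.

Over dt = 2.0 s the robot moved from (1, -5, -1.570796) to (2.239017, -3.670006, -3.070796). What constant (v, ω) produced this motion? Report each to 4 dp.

v = -1.0000, ω = -0.7500

Δθ = -3.070796 − -1.570796 = -1.500000
ω = Δθ/dt = -1.500000/2.0 = -0.7500
R = −Δy/(cos θ' − cos θ) = 1.3333
v = R·ω = 1.3333·-0.7500 = -1.0000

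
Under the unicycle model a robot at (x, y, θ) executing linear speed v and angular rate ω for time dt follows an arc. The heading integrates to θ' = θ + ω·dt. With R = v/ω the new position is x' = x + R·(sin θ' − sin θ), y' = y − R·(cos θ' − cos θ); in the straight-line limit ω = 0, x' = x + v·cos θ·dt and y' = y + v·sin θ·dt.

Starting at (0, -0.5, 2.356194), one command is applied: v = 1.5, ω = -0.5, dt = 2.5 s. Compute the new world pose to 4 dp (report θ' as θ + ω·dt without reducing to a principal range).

(-0.5607, 2.9655, 1.1062)

θ' = 2.3562 + -0.5·2.5 = 1.1062
R = v/ω = 1.5/-0.5 = -3.0000
x' = 0 + -3.0000·(sin 1.1062 − sin 2.3562) = -0.5607
y' = -0.5 − -3.0000·(cos 1.1062 − cos 2.3562) = 2.9655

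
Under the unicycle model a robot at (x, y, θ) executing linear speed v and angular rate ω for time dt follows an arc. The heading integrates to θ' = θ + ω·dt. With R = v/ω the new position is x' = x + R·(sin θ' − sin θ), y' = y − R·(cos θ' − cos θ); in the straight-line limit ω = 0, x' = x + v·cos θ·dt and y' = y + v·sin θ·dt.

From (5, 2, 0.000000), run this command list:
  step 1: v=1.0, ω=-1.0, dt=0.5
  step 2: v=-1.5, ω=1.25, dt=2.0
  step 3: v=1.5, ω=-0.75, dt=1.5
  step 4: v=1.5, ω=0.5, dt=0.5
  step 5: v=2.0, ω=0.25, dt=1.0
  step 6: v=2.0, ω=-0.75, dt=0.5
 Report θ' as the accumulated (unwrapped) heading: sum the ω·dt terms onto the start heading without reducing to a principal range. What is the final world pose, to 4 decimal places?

step 1: θ'=-0.5000 (R=-1.0000) → pose (5.4794, 1.8776, -0.5000)
step 2: θ'=2.0000 (R=-1.2000) → pose (3.8130, 0.3251, 2.0000)
step 3: θ'=0.8750 (R=-2.0000) → pose (4.0965, 2.4394, 0.8750)
step 4: θ'=1.1250 (R=3.0000) → pose (4.5006, 3.0689, 1.1250)
step 5: θ'=1.3750 (R=8.0000) → pose (5.1296, 4.9619, 1.3750)
step 6: θ'=1.0000 (R=-2.6667) → pose (5.5014, 5.8839, 1.0000)

(5.5014, 5.8839, 1.0000)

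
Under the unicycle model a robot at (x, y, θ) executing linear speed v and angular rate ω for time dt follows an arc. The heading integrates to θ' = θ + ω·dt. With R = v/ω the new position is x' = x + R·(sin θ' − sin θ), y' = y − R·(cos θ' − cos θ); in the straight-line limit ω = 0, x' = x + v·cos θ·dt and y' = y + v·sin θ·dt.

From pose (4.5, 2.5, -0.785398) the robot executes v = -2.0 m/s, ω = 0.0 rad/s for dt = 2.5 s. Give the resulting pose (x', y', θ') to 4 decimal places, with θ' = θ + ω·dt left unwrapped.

θ' = -0.7854 + 0.0·2.5 = -0.7854
ω = 0 → straight: x' = 4.5 + -2.0·cos(-0.7854)·2.5 = 0.9645
y' = 2.5 + -2.0·sin(-0.7854)·2.5 = 6.0355

(0.9645, 6.0355, -0.7854)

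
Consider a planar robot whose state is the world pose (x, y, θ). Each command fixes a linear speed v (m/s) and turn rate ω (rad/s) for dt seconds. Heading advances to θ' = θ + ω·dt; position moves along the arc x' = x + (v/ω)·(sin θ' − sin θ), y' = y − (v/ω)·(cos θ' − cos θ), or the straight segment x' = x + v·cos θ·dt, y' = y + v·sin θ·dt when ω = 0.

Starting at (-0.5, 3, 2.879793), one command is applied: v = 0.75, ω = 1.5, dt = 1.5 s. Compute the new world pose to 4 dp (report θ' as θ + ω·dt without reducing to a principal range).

θ' = 2.8798 + 1.5·1.5 = 5.1298
R = v/ω = 0.75/1.5 = 0.5000
x' = -0.5 + 0.5000·(sin 5.1298 − sin 2.8798) = -1.0865
y' = 3 − 0.5000·(cos 5.1298 − cos 2.8798) = 2.3143

(-1.0865, 2.3143, 5.1298)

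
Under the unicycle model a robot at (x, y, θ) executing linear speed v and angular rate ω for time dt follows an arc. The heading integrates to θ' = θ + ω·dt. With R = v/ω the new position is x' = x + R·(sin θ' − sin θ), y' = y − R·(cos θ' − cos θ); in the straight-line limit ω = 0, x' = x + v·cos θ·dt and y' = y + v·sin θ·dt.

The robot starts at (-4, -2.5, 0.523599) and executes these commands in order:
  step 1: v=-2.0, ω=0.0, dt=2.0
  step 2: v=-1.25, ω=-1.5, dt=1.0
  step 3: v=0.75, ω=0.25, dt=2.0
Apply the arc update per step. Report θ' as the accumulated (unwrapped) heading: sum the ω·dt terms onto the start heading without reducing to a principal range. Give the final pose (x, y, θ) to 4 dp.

step 1: θ'=0.5236 (straight) → pose (-7.4641, -4.5000, 0.5236)
step 2: θ'=-0.9764 (R=0.8333) → pose (-8.5712, -4.2450, -0.9764)
step 3: θ'=-0.4764 (R=3.0000) → pose (-7.4615, -5.2309, -0.4764)

(-7.4615, -5.2309, -0.4764)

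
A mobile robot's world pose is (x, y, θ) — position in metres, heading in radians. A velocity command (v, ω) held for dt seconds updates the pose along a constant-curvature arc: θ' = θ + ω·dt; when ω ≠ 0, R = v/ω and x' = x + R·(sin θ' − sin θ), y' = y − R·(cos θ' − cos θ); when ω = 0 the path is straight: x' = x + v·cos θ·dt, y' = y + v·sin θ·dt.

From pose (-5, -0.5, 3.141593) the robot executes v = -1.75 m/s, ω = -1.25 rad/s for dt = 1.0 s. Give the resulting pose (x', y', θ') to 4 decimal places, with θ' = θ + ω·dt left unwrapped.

θ' = 3.1416 + -1.25·1.0 = 1.8916
R = v/ω = -1.75/-1.25 = 1.4000
x' = -5 + 1.4000·(sin 1.8916 − sin 3.1416) = -3.6714
y' = -0.5 − 1.4000·(cos 1.8916 − cos 3.1416) = -1.4585

(-3.6714, -1.4585, 1.8916)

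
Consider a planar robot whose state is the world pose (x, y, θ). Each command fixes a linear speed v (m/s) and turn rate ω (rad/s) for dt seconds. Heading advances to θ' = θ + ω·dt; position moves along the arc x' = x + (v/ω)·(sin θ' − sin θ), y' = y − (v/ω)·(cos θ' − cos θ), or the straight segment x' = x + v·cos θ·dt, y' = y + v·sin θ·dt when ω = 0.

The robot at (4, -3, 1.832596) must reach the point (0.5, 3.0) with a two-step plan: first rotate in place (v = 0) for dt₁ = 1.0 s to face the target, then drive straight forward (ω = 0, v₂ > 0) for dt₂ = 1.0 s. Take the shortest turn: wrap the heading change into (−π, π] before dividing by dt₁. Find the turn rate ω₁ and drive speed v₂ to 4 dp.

ω₁ = 0.2663, v₂ = 6.9462

heading to target = atan2(3−-3, 0.5−4) = 2.0989
Δθ = wrap(2.0989 − 1.8326) = 0.2663; ω₁ = Δθ/dt₁ = 0.2663
distance = √((0.5−4)² + (3−-3)²) = 6.9462; v₂ = distance/dt₂ = 6.9462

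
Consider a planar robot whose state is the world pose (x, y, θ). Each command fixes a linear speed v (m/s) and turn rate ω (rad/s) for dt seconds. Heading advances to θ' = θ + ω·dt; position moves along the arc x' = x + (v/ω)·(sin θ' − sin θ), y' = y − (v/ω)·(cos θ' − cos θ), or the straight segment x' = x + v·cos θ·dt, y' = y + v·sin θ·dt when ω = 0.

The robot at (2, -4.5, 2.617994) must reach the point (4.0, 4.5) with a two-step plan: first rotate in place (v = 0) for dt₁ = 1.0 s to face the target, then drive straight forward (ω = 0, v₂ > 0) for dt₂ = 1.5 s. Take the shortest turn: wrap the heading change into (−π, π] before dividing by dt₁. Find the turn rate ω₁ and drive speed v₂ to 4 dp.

ω₁ = -1.2659, v₂ = 6.1464

heading to target = atan2(4.5−-4.5, 4−2) = 1.3521
Δθ = wrap(1.3521 − 2.6180) = -1.2659; ω₁ = Δθ/dt₁ = -1.2659
distance = √((4−2)² + (4.5−-4.5)²) = 9.2195; v₂ = distance/dt₂ = 6.1464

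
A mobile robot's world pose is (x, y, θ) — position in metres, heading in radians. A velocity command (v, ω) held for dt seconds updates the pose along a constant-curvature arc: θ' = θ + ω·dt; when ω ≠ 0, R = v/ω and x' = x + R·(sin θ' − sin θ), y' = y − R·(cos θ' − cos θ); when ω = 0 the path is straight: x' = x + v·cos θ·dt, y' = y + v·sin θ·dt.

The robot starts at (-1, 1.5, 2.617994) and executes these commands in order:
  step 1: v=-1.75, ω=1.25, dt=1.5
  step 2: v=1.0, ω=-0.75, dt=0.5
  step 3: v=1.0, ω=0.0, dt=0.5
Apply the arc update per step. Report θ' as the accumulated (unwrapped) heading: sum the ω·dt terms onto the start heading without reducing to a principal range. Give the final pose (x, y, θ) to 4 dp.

step 1: θ'=4.4930 (R=-1.4000) → pose (1.0664, 2.4077, 4.4930)
step 2: θ'=4.1180 (R=-1.3333) → pose (0.8697, 1.9512, 4.1180)
step 3: θ'=4.1180 (straight) → pose (0.5897, 1.5370, 4.1180)

(0.5897, 1.5370, 4.1180)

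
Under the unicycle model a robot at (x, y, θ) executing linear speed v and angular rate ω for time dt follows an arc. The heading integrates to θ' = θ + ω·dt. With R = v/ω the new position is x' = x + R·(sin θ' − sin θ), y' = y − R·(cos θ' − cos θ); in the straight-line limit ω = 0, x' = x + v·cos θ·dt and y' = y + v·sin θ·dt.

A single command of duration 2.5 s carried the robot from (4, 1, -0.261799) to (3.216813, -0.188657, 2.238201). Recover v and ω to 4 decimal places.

v = -0.7500, ω = 1.0000

Δθ = 2.238201 − -0.261799 = 2.500000
ω = Δθ/dt = 2.500000/2.5 = 1.0000
R = −Δy/(cos θ' − cos θ) = -0.7500
v = R·ω = -0.7500·1.0000 = -0.7500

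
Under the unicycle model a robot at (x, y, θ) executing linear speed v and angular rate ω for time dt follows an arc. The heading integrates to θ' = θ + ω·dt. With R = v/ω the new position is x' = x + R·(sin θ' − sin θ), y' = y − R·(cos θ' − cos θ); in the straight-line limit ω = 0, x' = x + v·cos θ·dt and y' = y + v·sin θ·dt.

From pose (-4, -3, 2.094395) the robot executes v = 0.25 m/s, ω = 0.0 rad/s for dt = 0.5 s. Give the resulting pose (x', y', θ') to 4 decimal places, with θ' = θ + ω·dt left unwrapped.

θ' = 2.0944 + 0.0·0.5 = 2.0944
ω = 0 → straight: x' = -4 + 0.25·cos(2.0944)·0.5 = -4.0625
y' = -3 + 0.25·sin(2.0944)·0.5 = -2.8917

(-4.0625, -2.8917, 2.0944)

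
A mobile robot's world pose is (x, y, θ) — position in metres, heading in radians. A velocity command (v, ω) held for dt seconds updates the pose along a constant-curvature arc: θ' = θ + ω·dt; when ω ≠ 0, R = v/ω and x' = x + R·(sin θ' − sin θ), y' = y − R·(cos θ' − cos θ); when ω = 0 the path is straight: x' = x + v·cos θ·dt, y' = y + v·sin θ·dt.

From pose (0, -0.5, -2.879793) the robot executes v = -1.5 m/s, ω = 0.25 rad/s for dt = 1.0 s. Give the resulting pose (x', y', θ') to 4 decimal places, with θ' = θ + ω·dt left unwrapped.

(1.3856, 0.0644, -2.6298)

θ' = -2.8798 + 0.25·1.0 = -2.6298
R = v/ω = -1.5/0.25 = -6.0000
x' = 0 + -6.0000·(sin -2.6298 − sin -2.8798) = 1.3856
y' = -0.5 − -6.0000·(cos -2.6298 − cos -2.8798) = 0.0644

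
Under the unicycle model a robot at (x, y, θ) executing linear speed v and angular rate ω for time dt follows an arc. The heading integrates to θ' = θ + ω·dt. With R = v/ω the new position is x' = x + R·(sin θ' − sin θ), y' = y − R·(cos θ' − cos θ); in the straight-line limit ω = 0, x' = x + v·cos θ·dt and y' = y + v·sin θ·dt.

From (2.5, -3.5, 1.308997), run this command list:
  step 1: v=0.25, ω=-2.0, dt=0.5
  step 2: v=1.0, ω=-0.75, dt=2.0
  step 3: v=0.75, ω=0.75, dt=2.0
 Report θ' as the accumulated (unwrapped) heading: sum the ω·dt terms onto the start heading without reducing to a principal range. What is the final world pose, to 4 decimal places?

step 1: θ'=0.3090 (R=-0.1250) → pose (2.5827, -3.4133, 0.3090)
step 2: θ'=-1.1910 (R=-1.3333) → pose (4.2265, -4.1892, -1.1910)
step 3: θ'=0.3090 (R=1.0000) → pose (5.4594, -4.7711, 0.3090)

(5.4594, -4.7711, 0.3090)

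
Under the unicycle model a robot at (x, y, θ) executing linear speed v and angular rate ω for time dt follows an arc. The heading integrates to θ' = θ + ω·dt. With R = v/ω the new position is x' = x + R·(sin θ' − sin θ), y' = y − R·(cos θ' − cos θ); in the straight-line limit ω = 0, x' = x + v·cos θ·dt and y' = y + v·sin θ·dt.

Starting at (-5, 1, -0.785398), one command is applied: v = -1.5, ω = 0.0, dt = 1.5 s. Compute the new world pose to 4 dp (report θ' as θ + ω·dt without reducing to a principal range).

θ' = -0.7854 + 0.0·1.5 = -0.7854
ω = 0 → straight: x' = -5 + -1.5·cos(-0.7854)·1.5 = -6.5910
y' = 1 + -1.5·sin(-0.7854)·1.5 = 2.5910

(-6.5910, 2.5910, -0.7854)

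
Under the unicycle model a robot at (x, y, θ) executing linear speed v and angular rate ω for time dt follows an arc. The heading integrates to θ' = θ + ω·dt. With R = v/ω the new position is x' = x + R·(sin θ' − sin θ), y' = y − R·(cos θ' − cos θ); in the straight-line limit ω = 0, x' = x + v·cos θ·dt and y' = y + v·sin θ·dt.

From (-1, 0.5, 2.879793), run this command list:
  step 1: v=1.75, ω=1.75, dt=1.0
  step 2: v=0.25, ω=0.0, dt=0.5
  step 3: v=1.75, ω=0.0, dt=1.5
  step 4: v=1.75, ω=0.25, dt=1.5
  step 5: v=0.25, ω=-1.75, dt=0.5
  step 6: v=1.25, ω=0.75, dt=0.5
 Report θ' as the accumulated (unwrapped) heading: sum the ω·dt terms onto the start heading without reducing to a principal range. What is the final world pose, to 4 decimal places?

(-2.4657, -6.4126, 4.5048)

step 1: θ'=4.6298 (R=1.0000) → pose (-2.2554, -0.3834, 4.6298)
step 2: θ'=4.6298 (straight) → pose (-2.2657, -0.5080, 4.6298)
step 3: θ'=4.6298 (straight) → pose (-2.4823, -3.1240, 4.6298)
step 4: θ'=5.0048 (R=7.0000) → pose (-2.2090, -5.7193, 5.0048)
step 5: θ'=4.1298 (R=-0.1429) → pose (-2.2265, -5.8391, 4.1298)
step 6: θ'=4.5048 (R=1.6667) → pose (-2.4657, -6.4126, 4.5048)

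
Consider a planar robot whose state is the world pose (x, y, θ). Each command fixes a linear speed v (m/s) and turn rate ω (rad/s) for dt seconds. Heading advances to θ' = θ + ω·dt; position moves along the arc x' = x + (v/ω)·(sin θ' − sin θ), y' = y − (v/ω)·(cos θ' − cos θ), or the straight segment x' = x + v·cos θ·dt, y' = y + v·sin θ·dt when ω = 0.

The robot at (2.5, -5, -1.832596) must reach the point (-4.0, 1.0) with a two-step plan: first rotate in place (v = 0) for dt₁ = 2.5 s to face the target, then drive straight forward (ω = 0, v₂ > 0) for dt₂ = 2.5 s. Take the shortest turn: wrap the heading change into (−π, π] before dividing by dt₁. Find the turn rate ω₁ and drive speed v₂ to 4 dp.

heading to target = atan2(1−-5, -4−2.5) = 2.3962
Δθ = wrap(2.3962 − -1.8326) = -2.0544; ω₁ = Δθ/dt₁ = -0.8218
distance = √((-4−2.5)² + (1−-5)²) = 8.8459; v₂ = distance/dt₂ = 3.5384

ω₁ = -0.8218, v₂ = 3.5384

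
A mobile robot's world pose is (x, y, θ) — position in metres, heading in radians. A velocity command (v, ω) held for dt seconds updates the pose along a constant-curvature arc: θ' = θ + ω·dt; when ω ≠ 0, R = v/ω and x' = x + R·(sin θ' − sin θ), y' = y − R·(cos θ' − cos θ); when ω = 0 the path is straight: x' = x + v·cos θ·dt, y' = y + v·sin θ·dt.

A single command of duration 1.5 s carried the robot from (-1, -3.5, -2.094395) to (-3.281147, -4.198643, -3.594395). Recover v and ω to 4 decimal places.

Δθ = -3.594395 − -2.094395 = -1.500000
ω = Δθ/dt = -1.500000/1.5 = -1.0000
R = Δx/(sin θ' − sin θ) = -1.7500
v = R·ω = -1.7500·-1.0000 = 1.7500

v = 1.7500, ω = -1.0000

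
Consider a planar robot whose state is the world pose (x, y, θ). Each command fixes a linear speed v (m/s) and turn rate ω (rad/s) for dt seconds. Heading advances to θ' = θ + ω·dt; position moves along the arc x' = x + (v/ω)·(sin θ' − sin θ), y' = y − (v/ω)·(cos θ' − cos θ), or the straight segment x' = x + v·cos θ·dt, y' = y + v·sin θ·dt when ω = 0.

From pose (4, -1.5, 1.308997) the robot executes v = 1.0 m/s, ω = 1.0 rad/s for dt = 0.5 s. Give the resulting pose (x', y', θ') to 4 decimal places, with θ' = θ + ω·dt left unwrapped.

(4.0058, -1.0052, 1.8090)

θ' = 1.3090 + 1.0·0.5 = 1.8090
R = v/ω = 1.0/1.0 = 1.0000
x' = 4 + 1.0000·(sin 1.8090 − sin 1.3090) = 4.0058
y' = -1.5 − 1.0000·(cos 1.8090 − cos 1.3090) = -1.0052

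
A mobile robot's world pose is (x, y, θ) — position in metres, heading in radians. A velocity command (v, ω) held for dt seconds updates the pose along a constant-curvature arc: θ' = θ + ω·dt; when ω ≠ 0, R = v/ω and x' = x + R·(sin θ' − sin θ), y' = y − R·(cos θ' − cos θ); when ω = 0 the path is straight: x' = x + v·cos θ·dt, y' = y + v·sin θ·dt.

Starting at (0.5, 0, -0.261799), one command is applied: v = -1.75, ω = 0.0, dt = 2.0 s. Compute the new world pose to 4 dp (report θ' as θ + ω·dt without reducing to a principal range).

θ' = -0.2618 + 0.0·2.0 = -0.2618
ω = 0 → straight: x' = 0.5 + -1.75·cos(-0.2618)·2.0 = -2.8807
y' = 0 + -1.75·sin(-0.2618)·2.0 = 0.9059

(-2.8807, 0.9059, -0.2618)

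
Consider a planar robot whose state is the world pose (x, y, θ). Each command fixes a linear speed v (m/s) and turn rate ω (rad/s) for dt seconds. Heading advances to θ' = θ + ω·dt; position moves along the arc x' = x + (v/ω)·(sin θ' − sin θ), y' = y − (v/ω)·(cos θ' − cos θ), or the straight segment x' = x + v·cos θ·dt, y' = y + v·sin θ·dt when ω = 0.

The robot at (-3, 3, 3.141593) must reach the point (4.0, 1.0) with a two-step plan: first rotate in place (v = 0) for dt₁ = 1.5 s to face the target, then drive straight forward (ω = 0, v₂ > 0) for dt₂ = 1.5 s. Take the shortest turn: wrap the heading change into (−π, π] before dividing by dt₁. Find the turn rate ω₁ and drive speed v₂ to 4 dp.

heading to target = atan2(1−3, 4−-3) = -0.2783
Δθ = wrap(-0.2783 − 3.1416) = 2.8633; ω₁ = Δθ/dt₁ = 1.9089
distance = √((4−-3)² + (1−3)²) = 7.2801; v₂ = distance/dt₂ = 4.8534

ω₁ = 1.9089, v₂ = 4.8534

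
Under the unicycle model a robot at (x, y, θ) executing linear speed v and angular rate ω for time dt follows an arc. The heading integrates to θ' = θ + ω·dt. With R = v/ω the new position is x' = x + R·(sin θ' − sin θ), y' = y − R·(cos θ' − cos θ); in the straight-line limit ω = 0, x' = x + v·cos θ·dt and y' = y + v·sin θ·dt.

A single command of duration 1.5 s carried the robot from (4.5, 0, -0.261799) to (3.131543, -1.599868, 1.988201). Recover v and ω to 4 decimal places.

Δθ = 1.988201 − -0.261799 = 2.250000
ω = Δθ/dt = 2.250000/1.5 = 1.5000
R = −Δy/(cos θ' − cos θ) = -1.1667
v = R·ω = -1.1667·1.5000 = -1.7500

v = -1.7500, ω = 1.5000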